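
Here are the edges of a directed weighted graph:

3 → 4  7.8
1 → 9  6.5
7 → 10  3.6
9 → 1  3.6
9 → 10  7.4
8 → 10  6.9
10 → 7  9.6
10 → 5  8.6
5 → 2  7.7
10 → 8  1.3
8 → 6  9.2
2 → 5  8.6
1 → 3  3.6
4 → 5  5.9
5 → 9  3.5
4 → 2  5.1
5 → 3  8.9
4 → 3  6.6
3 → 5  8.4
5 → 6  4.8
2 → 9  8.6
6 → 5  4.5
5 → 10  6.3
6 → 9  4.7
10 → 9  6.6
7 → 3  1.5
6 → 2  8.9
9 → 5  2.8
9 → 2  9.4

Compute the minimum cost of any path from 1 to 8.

15.2

Settle nodes by increasing distance from 1:
1: 0
3: 3.6  (via 1)
9: 6.5  (via 1)
5: 9.3  (via 9)
4: 11.4  (via 3)
10: 13.9  (via 9)
6: 14.1  (via 5)
8: 15.2  (via 10)
Shortest route: 1–9–10–8 = 15.2.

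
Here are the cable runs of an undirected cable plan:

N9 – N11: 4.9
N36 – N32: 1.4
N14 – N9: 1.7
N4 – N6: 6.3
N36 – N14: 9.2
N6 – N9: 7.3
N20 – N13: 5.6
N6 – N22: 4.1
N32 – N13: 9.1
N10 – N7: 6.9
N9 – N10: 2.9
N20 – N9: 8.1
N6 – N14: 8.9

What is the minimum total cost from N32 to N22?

Candidate routes:
N32 → N13 → N20 → N9 → N6 → N22: 9.1+5.6+8.1+7.3+4.1 = 34.2
N32 → N36 → N14 → N6 → N22: 1.4+9.2+8.9+4.1 = 23.6
N32 → N36 → N14 → N9 → N6 → N22: 1.4+9.2+1.7+7.3+4.1 = 23.7
The minimum is 23.6 via N32 → N36 → N14 → N6 → N22.

23.6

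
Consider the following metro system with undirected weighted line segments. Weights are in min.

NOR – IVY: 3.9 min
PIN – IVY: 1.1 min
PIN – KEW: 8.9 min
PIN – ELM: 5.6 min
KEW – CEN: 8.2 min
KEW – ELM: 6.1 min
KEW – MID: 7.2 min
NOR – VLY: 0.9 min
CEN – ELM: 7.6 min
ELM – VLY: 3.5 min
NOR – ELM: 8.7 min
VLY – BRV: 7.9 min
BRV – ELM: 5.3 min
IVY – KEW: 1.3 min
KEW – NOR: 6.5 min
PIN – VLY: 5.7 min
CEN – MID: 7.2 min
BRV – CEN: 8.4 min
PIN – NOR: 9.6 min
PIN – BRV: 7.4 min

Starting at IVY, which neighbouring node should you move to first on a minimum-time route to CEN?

KEW

Compare a few routes:
IVY–KEW–ELM–CEN: 1.3+6.1+7.6 = 15
IVY–KEW–CEN: 1.3+8.2 = 9.5
IVY–PIN–ELM–CEN: 1.1+5.6+7.6 = 14.3
IVY–KEW–MID–CEN: 1.3+7.2+7.2 = 15.7
The minimum is 9.5 min via IVY–KEW–CEN.
So from IVY the first move is to KEW.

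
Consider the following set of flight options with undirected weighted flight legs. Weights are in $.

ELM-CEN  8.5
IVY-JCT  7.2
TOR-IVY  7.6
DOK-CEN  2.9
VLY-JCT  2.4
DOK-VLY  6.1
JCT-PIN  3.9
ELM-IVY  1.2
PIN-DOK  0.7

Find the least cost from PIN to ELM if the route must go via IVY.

Shortest PIN→IVY: PIN → JCT → IVY = 11.1
Shortest IVY→ELM: IVY → ELM = 1.2
Total via IVY: 11.1 + 1.2 = $12.3.

$12.3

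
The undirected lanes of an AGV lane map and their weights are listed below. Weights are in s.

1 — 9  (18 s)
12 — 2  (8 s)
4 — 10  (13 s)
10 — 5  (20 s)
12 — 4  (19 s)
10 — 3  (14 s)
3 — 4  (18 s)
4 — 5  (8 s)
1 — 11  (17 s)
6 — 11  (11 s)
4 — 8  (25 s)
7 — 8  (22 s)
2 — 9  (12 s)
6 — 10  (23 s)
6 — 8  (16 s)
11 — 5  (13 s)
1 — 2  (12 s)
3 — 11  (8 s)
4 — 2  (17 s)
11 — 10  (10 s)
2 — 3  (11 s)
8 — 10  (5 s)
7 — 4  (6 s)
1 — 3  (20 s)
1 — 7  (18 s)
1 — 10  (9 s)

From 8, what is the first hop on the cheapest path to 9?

10

Enumerating some paths:
8–10–1–9: 5+9+18 = 32
8–10–1–2–9: 5+9+12+12 = 38
8–10–3–2–9: 5+14+11+12 = 42
8–10–11–3–2–9: 5+10+8+11+12 = 46
Cheapest is 8–10–1–9 at 32 s.
So from 8 the first move is to 10.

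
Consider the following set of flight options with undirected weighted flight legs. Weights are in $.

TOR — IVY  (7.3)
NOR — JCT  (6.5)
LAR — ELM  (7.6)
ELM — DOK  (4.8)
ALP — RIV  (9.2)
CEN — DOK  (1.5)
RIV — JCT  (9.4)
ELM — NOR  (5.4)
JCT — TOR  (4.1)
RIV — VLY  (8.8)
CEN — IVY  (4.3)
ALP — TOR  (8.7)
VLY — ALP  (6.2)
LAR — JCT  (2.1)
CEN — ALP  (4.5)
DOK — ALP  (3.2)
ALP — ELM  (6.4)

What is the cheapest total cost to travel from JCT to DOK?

Compare a few routes:
JCT → LAR → ELM → DOK: 2.1+7.6+4.8 = 14.5
JCT → TOR → ALP → DOK: 4.1+8.7+3.2 = 16
The minimum is $14.5 via JCT → LAR → ELM → DOK.

$14.5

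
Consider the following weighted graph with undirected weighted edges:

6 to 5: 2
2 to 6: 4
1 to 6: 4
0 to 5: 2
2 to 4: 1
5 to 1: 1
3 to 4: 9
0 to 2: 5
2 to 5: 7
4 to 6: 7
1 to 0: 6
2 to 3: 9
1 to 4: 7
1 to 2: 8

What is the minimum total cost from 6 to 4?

5

Settle nodes by increasing distance from 6:
6: 0
5: 2  (via 6)
1: 3  (via 5)
0: 4  (via 5)
2: 4  (via 6)
4: 5  (via 2)
Shortest route: 6 → 2 → 4 = 5.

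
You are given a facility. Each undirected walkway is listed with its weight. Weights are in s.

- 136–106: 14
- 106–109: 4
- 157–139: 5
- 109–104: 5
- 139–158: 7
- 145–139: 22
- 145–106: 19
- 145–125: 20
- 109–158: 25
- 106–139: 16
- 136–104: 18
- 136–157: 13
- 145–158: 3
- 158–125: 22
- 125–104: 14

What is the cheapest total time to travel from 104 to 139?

Candidate routes:
104–109–158–139: 5+25+7 = 37
104–109–106–139: 5+4+16 = 25
104–136–157–139: 18+13+5 = 36
The minimum is 25 s via 104–109–106–139.

25 s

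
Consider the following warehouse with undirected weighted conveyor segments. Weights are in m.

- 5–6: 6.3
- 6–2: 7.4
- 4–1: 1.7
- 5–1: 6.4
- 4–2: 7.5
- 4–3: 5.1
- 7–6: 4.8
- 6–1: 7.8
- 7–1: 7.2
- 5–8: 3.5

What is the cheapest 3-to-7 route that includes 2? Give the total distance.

Best 3 to 2: 3–4–2 costing 12.6
Shortest 2→7: 2–6–7 = 12.2
Total via 2: 12.6 + 12.2 = 24.8 m.

24.8 m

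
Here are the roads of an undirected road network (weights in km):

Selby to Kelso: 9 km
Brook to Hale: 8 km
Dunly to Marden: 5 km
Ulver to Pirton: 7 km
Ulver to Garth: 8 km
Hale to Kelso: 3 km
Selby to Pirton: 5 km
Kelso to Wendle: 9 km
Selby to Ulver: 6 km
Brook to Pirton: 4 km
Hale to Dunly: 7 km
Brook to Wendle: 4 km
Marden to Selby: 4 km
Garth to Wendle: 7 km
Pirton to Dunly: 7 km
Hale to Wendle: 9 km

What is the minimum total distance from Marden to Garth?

Candidate routes:
Marden - Selby - Ulver - Garth: 4+6+8 = 18
Marden - Selby - Pirton - Brook - Wendle - Garth: 4+5+4+4+7 = 24
The minimum is 18 km via Marden - Selby - Ulver - Garth.

18 km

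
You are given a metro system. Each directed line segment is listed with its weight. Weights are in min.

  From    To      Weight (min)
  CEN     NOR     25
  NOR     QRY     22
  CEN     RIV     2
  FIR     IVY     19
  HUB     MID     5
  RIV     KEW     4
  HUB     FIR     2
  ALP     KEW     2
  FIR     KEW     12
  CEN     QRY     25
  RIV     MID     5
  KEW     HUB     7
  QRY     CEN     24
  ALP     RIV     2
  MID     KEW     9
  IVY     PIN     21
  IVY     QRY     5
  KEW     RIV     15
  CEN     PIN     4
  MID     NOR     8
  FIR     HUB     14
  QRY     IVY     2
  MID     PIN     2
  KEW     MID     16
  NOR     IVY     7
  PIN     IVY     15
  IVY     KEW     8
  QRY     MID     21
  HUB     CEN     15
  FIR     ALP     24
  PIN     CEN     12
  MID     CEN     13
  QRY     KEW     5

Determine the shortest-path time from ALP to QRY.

27 min

Enumerating some paths:
ALP - RIV - MID - PIN - IVY - QRY: 2+5+2+15+5 = 29
ALP - RIV - MID - NOR - IVY - QRY: 2+5+8+7+5 = 27
ALP - KEW - HUB - MID - NOR - IVY - QRY: 2+7+5+8+7+5 = 34
Cheapest is ALP - RIV - MID - NOR - IVY - QRY at 27 min.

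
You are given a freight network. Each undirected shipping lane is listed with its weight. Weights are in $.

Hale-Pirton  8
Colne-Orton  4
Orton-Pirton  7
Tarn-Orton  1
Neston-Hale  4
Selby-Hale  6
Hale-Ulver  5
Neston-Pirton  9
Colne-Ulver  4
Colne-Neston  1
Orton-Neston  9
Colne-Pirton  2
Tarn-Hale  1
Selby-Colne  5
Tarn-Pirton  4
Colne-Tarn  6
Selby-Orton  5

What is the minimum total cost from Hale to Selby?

$6

Candidate routes:
Hale–Tarn–Orton–Colne–Selby: 1+1+4+5 = 11
Hale–Tarn–Orton–Selby: 1+1+5 = 7
Hale–Neston–Colne–Selby: 4+1+5 = 10
Hale–Selby: 6 = 6
Cheapest is Hale–Selby at $6.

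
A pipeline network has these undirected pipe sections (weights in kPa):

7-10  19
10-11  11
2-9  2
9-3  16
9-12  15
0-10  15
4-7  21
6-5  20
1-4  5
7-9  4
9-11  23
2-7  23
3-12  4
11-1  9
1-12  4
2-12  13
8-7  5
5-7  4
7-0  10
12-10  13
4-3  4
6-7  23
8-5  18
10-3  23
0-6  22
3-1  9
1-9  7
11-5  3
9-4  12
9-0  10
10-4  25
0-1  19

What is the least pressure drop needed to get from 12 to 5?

Running Dijkstra from 12:
12: 0
1: 4  (via 12)
3: 4  (via 12)
4: 8  (via 3)
9: 11  (via 1)
2: 13  (via 12)
10: 13  (via 12)
11: 13  (via 1)
7: 15  (via 9)
5: 16  (via 11)
Shortest route: 12–1–11–5 = 16 kPa.

16 kPa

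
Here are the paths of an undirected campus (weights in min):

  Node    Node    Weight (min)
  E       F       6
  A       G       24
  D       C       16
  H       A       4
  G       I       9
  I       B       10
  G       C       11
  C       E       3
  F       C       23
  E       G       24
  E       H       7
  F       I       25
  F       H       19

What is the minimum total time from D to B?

46 min

Candidate routes:
D - C - G - I - B: 16+11+9+10 = 46
D - C - E - F - I - B: 16+3+6+25+10 = 60
Cheapest is D - C - G - I - B at 46 min.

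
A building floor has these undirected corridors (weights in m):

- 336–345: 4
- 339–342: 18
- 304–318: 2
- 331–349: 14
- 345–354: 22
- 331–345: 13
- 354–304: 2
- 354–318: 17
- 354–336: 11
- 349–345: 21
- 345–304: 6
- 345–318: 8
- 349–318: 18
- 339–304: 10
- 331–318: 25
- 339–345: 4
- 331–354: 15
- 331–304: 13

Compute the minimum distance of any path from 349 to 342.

43 m

Candidate routes:
349–318–304–339–342: 18+2+10+18 = 48
349–345–339–342: 21+4+18 = 43
349–318–304–345–339–342: 18+2+6+4+18 = 48
The minimum is 43 m via 349–345–339–342.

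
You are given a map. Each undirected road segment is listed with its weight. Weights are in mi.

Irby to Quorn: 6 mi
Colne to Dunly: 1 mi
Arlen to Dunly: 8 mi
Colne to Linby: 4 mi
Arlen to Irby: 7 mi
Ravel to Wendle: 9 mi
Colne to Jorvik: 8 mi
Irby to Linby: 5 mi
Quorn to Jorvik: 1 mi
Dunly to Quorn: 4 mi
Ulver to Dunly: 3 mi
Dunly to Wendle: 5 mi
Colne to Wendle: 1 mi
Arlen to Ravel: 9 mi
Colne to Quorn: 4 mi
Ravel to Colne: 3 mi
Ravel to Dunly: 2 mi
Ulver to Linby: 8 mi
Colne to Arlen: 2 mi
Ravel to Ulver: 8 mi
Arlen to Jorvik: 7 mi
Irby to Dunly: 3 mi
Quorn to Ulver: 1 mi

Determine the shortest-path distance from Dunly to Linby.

5 mi

Running Dijkstra from Dunly:
Dunly: 0
Colne: 1  (via Dunly)
Wendle: 2  (via Colne)
Ravel: 2  (via Dunly)
Arlen: 3  (via Colne)
Irby: 3  (via Dunly)
Ulver: 3  (via Dunly)
Quorn: 4  (via Dunly)
Jorvik: 5  (via Quorn)
Linby: 5  (via Colne)
Shortest route: Dunly–Colne–Linby = 5 mi.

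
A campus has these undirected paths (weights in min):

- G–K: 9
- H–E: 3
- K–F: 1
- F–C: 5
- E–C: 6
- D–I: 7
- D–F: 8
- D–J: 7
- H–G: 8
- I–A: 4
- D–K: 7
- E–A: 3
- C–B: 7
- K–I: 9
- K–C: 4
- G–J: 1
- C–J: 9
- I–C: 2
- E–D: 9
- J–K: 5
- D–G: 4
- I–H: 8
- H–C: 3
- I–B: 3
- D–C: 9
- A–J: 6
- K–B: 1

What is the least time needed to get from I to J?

9 min

Candidate routes:
I → A → J: 4+6 = 10
I → C → K → J: 2+4+5 = 11
I → B → K → J: 3+1+5 = 9
Cheapest is I → B → K → J at 9 min.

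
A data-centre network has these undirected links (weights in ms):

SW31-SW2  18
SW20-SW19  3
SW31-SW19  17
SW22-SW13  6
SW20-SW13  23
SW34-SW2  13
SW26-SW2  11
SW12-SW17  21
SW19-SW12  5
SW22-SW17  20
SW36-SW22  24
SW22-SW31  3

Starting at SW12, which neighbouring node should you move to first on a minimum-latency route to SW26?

Compare a few routes:
SW12–SW19–SW20–SW13–SW22–SW31–SW2–SW26: 5+3+23+6+3+18+11 = 69
SW12–SW19–SW31–SW2–SW26: 5+17+18+11 = 51
SW12–SW17–SW22–SW31–SW2–SW26: 21+20+3+18+11 = 73
The minimum is 51 ms via SW12–SW19–SW31–SW2–SW26.
So from SW12 the first move is to SW19.

SW19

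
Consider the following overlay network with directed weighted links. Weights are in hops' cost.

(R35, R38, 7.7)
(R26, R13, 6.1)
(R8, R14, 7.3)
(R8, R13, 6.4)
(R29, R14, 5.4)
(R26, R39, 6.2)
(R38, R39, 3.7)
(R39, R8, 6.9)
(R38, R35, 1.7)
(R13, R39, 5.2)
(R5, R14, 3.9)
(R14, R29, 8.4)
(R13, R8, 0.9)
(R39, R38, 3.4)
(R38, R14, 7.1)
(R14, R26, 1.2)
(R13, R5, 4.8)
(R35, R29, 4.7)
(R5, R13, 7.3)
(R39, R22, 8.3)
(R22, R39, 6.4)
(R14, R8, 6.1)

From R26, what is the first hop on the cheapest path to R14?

Enumerating some paths:
R26 - R13 - R5 - R14: 6.1+4.8+3.9 = 14.8
R26 - R39 - R38 - R14: 6.2+3.4+7.1 = 16.7
R26 - R13 - R8 - R14: 6.1+0.9+7.3 = 14.3
The minimum is 14.3 hops' cost via R26 - R13 - R8 - R14.
So from R26 the first move is to R13.

R13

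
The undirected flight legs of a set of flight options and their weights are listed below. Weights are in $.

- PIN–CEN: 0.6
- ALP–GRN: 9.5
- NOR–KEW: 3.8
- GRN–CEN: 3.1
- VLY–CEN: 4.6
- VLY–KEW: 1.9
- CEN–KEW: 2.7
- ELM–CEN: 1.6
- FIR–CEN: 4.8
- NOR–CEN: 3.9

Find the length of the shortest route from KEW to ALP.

$15.3

Compare a few routes:
KEW–VLY–CEN–GRN–ALP: 1.9+4.6+3.1+9.5 = 19.1
KEW–NOR–CEN–GRN–ALP: 3.8+3.9+3.1+9.5 = 20.3
KEW–CEN–GRN–ALP: 2.7+3.1+9.5 = 15.3
The minimum is $15.3 via KEW–CEN–GRN–ALP.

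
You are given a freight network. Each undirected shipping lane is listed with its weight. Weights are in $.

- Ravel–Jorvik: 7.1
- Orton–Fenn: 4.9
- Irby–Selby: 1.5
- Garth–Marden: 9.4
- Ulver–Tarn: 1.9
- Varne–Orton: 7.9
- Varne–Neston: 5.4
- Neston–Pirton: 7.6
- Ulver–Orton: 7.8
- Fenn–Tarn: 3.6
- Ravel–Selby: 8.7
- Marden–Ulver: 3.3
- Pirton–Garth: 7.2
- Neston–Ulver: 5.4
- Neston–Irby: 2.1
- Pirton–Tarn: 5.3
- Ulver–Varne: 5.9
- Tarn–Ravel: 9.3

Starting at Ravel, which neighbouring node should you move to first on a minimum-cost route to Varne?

Tarn

Compare a few routes:
Ravel - Selby - Irby - Neston - Varne: 8.7+1.5+2.1+5.4 = 17.7
Ravel - Tarn - Ulver - Varne: 9.3+1.9+5.9 = 17.1
Ravel - Tarn - Ulver - Neston - Varne: 9.3+1.9+5.4+5.4 = 22
The minimum is $17.1 via Ravel - Tarn - Ulver - Varne.
So from Ravel the first move is to Tarn.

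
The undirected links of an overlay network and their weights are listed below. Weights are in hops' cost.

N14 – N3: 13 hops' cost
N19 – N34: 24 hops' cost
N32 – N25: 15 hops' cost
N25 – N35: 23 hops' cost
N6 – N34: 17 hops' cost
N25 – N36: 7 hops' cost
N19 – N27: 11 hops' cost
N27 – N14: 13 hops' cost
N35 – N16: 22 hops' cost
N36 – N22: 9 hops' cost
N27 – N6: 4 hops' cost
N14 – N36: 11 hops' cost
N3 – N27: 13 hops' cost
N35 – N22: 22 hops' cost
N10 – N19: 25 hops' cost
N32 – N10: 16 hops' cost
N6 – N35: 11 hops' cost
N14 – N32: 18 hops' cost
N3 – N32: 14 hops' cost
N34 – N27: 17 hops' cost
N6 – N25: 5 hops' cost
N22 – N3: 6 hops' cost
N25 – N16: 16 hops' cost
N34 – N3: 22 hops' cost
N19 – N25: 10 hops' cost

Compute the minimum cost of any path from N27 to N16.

25 hops' cost

Enumerating some paths:
N27–N6–N35–N16: 4+11+22 = 37
N27–N6–N25–N16: 4+5+16 = 25
The minimum is 25 hops' cost via N27–N6–N25–N16.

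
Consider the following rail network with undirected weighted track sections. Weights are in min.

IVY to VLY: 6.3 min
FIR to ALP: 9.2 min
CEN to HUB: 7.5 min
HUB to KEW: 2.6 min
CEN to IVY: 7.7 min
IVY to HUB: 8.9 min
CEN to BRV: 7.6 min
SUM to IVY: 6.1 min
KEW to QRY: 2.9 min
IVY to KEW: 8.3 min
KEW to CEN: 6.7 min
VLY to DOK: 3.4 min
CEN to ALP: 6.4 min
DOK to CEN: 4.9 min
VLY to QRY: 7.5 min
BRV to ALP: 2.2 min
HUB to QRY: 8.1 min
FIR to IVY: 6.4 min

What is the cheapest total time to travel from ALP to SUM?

20.2 min

Compare a few routes:
ALP - BRV - CEN - IVY - SUM: 2.2+7.6+7.7+6.1 = 23.6
ALP - FIR - IVY - SUM: 9.2+6.4+6.1 = 21.7
ALP - CEN - IVY - SUM: 6.4+7.7+6.1 = 20.2
Cheapest is ALP - CEN - IVY - SUM at 20.2 min.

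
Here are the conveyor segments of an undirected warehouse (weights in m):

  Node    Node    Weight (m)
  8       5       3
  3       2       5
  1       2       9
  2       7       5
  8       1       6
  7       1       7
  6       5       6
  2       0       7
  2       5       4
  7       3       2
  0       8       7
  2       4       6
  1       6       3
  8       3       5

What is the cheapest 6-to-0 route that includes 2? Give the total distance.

Shortest 6→2: 6–5–2 = 10
Best 2 to 0: 2–0 costing 7
Total via 2: 10 + 7 = 17 m.

17 m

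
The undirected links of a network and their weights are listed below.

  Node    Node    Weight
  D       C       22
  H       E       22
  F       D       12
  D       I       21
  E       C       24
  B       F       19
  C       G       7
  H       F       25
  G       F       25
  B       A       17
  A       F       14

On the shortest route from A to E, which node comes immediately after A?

Enumerating some paths:
A–F–G–C–E: 14+25+7+24 = 70
A–F–D–C–E: 14+12+22+24 = 72
A–F–H–E: 14+25+22 = 61
The minimum is 61 via A–F–H–E.
So from A the first move is to F.

F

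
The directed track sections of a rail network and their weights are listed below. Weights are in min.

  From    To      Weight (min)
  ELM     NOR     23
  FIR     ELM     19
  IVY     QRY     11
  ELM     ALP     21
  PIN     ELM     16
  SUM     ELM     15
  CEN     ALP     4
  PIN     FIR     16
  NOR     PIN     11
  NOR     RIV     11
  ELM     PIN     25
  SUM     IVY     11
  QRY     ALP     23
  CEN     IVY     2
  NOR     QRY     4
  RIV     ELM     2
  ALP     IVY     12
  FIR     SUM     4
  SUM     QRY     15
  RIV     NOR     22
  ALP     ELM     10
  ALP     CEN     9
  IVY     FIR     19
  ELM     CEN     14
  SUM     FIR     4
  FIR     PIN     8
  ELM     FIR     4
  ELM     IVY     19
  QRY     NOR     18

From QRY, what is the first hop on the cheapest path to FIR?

Candidate routes:
QRY → NOR → PIN → ELM → FIR: 18+11+16+4 = 49
QRY → ALP → ELM → FIR: 23+10+4 = 37
QRY → NOR → RIV → ELM → FIR: 18+11+2+4 = 35
QRY → NOR → PIN → FIR: 18+11+16 = 45
Cheapest is QRY → NOR → RIV → ELM → FIR at 35 min.
So from QRY the first move is to NOR.

NOR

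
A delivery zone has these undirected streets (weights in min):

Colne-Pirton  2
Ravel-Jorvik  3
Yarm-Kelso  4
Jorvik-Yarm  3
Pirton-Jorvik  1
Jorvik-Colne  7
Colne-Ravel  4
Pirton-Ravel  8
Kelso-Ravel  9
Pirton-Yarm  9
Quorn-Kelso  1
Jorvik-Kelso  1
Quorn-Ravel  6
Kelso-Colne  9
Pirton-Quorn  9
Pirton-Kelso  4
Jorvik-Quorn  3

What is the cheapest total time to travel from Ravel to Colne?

Candidate routes:
Ravel–Pirton–Colne: 8+2 = 10
Ravel–Colne: 4 = 4
Ravel–Jorvik–Kelso–Pirton–Colne: 3+1+4+2 = 10
Ravel–Jorvik–Pirton–Colne: 3+1+2 = 6
The minimum is 4 min via Ravel–Colne.

4 min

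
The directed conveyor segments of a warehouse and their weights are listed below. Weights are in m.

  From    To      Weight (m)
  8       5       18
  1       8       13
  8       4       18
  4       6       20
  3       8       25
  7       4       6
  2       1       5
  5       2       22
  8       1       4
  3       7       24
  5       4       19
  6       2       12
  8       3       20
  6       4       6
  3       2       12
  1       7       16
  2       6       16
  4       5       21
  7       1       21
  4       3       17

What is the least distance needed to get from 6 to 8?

30 m

Settle nodes by increasing distance from 6:
6: 0
4: 6  (via 6)
2: 12  (via 6)
1: 17  (via 2)
3: 23  (via 4)
5: 27  (via 4)
8: 30  (via 1)
Shortest route: 6–2–1–8 = 30 m.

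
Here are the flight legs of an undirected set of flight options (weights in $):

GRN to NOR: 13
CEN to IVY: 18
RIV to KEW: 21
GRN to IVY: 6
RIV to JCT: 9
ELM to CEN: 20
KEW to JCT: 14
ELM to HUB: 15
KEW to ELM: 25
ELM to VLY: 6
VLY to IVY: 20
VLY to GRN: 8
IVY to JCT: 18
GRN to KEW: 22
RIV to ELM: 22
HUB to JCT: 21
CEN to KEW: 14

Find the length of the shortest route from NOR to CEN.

$37

Settle nodes by increasing distance from NOR:
NOR: 0
GRN: 13  (via NOR)
IVY: 19  (via GRN)
VLY: 21  (via GRN)
ELM: 27  (via VLY)
KEW: 35  (via GRN)
CEN: 37  (via IVY)
Shortest route: NOR–GRN–IVY–CEN = $37.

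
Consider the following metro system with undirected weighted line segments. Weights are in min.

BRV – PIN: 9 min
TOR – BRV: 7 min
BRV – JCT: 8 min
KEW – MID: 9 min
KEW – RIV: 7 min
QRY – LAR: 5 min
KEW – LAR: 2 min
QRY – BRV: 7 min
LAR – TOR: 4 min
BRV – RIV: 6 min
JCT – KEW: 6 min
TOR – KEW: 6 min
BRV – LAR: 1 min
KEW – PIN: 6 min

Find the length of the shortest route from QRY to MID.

16 min

Enumerating some paths:
QRY–BRV–LAR–KEW–MID: 7+1+2+9 = 19
QRY–LAR–KEW–MID: 5+2+9 = 16
QRY–LAR–TOR–KEW–MID: 5+4+6+9 = 24
Cheapest is QRY–LAR–KEW–MID at 16 min.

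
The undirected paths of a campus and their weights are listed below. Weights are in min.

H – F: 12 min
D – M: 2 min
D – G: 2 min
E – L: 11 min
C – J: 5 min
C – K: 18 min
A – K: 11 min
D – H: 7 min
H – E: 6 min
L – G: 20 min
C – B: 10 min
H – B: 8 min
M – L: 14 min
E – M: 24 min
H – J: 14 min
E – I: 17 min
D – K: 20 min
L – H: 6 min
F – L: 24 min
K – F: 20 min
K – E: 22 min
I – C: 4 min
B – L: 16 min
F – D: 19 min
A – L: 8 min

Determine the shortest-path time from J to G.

23 min

Compare a few routes:
J–C–B–H–D–G: 5+10+8+7+2 = 32
J–H–D–G: 14+7+2 = 23
Cheapest is J–H–D–G at 23 min.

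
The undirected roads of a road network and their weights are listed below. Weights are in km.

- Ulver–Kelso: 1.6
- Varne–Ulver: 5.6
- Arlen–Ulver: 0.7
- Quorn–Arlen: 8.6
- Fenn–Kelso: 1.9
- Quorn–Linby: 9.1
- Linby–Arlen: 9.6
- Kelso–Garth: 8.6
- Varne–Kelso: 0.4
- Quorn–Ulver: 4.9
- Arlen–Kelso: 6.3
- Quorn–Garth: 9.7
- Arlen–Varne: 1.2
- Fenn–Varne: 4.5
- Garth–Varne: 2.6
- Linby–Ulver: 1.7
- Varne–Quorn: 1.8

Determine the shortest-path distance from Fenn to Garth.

Running Dijkstra from Fenn:
Fenn: 0
Kelso: 1.9  (via Fenn)
Varne: 2.3  (via Kelso)
Arlen: 3.5  (via Varne)
Ulver: 3.5  (via Kelso)
Quorn: 4.1  (via Varne)
Garth: 4.9  (via Varne)
Shortest route: Fenn–Kelso–Varne–Garth = 4.9 km.

4.9 km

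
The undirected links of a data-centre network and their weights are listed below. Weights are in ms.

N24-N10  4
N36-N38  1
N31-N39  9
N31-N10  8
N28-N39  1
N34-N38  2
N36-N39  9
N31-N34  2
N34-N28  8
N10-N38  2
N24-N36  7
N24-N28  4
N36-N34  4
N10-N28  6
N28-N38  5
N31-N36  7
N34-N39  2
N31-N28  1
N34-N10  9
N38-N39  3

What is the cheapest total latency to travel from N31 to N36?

5 ms

Shortest distances from N31:
N31: 0
N28: 1  (via N31)
N39: 2  (via N28)
N34: 2  (via N31)
N38: 4  (via N34)
N36: 5  (via N38)
Shortest route: N31 → N34 → N38 → N36 = 5 ms.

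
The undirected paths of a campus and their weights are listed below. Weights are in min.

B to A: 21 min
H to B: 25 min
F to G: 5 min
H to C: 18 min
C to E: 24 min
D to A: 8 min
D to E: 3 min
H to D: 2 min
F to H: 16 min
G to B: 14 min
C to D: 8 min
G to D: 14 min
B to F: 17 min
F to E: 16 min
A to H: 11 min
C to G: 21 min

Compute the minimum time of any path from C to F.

Settle nodes by increasing distance from C:
C: 0
D: 8  (via C)
H: 10  (via D)
E: 11  (via D)
A: 16  (via D)
G: 21  (via C)
F: 26  (via H)
Shortest route: C–D–H–F = 26 min.

26 min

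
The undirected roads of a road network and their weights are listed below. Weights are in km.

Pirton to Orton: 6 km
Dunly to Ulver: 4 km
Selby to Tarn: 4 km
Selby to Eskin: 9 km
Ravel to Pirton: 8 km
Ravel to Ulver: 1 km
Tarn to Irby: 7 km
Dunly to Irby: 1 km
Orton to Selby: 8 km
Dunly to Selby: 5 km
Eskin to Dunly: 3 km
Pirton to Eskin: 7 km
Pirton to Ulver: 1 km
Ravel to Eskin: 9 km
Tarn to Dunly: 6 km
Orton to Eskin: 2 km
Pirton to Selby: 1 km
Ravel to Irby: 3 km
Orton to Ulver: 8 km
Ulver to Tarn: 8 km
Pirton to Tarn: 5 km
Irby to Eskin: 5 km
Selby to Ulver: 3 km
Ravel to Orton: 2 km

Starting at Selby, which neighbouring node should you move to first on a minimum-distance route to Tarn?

Tarn

Compare a few routes:
Selby–Pirton–Tarn: 1+5 = 6
Selby–Tarn: 4 = 4
Cheapest is Selby–Tarn at 4 km.
So from Selby the first move is to Tarn.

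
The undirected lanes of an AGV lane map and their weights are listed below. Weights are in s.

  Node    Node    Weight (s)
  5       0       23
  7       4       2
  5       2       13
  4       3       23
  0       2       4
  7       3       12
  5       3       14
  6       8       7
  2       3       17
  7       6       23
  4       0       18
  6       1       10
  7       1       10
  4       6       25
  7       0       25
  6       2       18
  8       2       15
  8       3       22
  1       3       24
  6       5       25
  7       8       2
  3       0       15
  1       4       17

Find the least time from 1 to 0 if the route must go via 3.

Best 1 to 3: 1–7–3 costing 22
Best 3 to 0: 3–0 costing 15
Total via 3: 22 + 15 = 37 s.

37 s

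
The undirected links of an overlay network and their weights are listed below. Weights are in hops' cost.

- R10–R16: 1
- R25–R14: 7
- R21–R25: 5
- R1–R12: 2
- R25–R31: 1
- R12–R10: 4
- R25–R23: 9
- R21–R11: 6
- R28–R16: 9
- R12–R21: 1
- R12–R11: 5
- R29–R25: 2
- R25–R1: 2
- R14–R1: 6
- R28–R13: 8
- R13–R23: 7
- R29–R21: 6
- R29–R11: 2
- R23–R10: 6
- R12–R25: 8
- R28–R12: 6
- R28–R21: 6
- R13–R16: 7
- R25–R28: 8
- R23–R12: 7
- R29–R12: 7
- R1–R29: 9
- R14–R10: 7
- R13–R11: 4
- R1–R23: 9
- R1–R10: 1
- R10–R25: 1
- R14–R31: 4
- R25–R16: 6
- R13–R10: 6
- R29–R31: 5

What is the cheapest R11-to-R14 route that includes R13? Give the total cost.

Shortest R11→R13: R11 → R13 = 4
Best R13 to R14: R13 → R10 → R25 → R31 → R14 costing 12
Total via R13: 4 + 12 = 16 hops' cost.

16 hops' cost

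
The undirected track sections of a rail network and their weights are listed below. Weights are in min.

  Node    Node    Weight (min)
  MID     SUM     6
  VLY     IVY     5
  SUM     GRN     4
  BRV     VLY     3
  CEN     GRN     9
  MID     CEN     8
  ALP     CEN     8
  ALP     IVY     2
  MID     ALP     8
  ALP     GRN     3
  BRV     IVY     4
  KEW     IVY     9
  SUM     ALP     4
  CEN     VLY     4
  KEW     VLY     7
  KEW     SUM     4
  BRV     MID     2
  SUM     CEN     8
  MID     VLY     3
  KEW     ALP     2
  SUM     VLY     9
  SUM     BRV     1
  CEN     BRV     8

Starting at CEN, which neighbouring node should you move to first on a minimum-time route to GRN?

Compare a few routes:
CEN - SUM - GRN: 8+4 = 12
CEN - GRN: 9 = 9
CEN - ALP - GRN: 8+3 = 11
CEN - VLY - BRV - SUM - GRN: 4+3+1+4 = 12
Cheapest is CEN - GRN at 9 min.
So from CEN the first move is to GRN.

GRN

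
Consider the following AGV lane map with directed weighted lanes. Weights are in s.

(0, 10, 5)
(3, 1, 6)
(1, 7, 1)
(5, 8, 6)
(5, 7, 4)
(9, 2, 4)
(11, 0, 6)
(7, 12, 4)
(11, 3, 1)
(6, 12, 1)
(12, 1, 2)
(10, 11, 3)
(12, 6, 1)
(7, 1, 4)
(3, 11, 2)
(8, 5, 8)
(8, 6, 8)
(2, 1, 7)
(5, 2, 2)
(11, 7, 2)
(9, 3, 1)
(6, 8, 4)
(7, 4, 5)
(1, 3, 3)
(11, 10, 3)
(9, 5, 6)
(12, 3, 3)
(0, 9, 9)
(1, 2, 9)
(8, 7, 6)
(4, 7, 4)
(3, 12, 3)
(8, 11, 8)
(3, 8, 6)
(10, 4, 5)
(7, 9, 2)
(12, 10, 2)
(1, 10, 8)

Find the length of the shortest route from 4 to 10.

Candidate routes:
4 - 7 - 12 - 10: 4+4+2 = 10
4 - 7 - 9 - 3 - 11 - 10: 4+2+1+2+3 = 12
4 - 7 - 9 - 3 - 12 - 10: 4+2+1+3+2 = 12
The minimum is 10 s via 4 - 7 - 12 - 10.

10 s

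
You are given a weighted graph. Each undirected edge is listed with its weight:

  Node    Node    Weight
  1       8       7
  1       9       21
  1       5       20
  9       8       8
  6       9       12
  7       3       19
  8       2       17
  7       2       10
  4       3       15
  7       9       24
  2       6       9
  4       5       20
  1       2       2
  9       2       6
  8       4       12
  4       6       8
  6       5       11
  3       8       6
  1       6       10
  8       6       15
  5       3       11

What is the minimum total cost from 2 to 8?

9

Compare a few routes:
2 → 8: 17 = 17
2 → 9 → 8: 6+8 = 14
2 → 1 → 8: 2+7 = 9
Cheapest is 2 → 1 → 8 at 9.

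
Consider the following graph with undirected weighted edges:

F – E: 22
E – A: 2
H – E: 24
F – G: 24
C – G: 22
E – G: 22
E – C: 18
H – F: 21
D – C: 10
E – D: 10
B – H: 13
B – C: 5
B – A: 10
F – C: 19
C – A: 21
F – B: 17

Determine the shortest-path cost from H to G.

40

Shortest distances from H:
H: 0
B: 13  (via H)
C: 18  (via B)
F: 21  (via H)
A: 23  (via B)
E: 24  (via H)
D: 28  (via C)
G: 40  (via C)
Shortest route: H–B–C–G = 40.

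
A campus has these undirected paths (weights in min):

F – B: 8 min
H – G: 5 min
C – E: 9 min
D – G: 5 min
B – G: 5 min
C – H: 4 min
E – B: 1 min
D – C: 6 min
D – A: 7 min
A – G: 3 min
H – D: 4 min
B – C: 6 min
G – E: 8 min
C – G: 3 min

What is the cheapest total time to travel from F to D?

18 min

Shortest distances from F:
F: 0
B: 8  (via F)
E: 9  (via B)
G: 13  (via B)
C: 14  (via B)
A: 16  (via G)
D: 18  (via G)
Shortest route: F → B → G → D = 18 min.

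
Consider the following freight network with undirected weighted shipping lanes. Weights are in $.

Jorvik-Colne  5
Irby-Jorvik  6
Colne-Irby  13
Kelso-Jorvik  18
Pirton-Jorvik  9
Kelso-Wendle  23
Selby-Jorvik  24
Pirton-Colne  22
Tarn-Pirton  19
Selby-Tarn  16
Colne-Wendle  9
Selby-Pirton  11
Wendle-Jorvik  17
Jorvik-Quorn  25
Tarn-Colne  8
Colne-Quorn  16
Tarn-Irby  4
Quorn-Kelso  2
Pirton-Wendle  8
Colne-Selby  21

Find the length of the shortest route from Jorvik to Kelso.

Running Dijkstra from Jorvik:
Jorvik: 0
Colne: 5  (via Jorvik)
Irby: 6  (via Jorvik)
Pirton: 9  (via Jorvik)
Tarn: 10  (via Irby)
Wendle: 14  (via Colne)
Kelso: 18  (via Jorvik)
Shortest route: Jorvik–Kelso = $18.

$18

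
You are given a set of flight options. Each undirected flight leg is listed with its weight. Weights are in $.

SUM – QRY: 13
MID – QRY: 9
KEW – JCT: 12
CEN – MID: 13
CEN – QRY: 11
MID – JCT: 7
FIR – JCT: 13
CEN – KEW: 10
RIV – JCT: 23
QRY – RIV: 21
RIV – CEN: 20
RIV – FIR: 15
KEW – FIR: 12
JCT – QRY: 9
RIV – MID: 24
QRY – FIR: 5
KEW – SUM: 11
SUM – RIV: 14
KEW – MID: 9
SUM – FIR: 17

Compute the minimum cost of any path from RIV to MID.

$24

Compare a few routes:
RIV → MID: 24 = 24
RIV → JCT → MID: 23+7 = 30
RIV → FIR → QRY → MID: 15+5+9 = 29
RIV → QRY → MID: 21+9 = 30
The minimum is $24 via RIV → MID.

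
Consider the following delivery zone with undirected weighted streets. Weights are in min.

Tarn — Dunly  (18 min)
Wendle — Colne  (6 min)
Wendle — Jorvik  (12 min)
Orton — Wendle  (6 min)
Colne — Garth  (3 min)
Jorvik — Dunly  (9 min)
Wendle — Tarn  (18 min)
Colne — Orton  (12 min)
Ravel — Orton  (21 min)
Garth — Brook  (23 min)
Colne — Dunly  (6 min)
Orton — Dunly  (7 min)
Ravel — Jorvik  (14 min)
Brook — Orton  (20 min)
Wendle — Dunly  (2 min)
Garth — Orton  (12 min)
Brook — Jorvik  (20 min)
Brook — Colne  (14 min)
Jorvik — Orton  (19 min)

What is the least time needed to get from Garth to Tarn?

27 min

Settle nodes by increasing distance from Garth:
Garth: 0
Colne: 3  (via Garth)
Dunly: 9  (via Colne)
Wendle: 9  (via Colne)
Orton: 12  (via Garth)
Brook: 17  (via Colne)
Jorvik: 18  (via Dunly)
Tarn: 27  (via Dunly)
Shortest route: Garth → Colne → Dunly → Tarn = 27 min.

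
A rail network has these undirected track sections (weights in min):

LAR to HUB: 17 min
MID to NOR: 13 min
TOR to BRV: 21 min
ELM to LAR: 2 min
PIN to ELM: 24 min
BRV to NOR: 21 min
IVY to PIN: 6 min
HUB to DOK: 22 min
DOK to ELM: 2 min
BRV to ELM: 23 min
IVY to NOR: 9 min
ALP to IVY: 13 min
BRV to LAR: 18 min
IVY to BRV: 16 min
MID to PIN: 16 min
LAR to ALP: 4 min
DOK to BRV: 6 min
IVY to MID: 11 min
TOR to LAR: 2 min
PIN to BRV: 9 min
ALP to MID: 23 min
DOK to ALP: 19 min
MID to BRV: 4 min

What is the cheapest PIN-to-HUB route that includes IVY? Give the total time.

Shortest PIN→IVY: PIN–IVY = 6
Best IVY to HUB: IVY–ALP–LAR–HUB costing 34
Total via IVY: 6 + 34 = 40 min.

40 min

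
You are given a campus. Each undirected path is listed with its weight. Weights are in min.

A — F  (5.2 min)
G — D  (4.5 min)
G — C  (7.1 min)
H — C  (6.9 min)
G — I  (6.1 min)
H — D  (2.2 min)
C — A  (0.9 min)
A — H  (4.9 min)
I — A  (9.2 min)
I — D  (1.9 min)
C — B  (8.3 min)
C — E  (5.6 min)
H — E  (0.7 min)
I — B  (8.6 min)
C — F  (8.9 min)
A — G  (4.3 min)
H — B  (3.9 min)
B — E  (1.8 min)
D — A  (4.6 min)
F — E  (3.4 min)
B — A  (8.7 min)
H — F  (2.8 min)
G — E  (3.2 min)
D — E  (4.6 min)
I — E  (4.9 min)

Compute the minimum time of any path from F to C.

Shortest distances from F:
F: 0
H: 2.8  (via F)
E: 3.4  (via F)
D: 5  (via H)
A: 5.2  (via F)
B: 5.2  (via E)
C: 6.1  (via A)
Shortest route: F → A → C = 6.1 min.

6.1 min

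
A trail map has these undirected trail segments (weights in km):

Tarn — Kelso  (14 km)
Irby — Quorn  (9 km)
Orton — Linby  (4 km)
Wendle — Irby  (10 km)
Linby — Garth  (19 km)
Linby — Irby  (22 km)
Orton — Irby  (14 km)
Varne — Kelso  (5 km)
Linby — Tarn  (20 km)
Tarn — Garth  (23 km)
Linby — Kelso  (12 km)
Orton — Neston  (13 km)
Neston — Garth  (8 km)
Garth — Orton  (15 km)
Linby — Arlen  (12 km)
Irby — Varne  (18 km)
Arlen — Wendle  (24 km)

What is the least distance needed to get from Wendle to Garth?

39 km

Compare a few routes:
Wendle → Irby → Orton → Neston → Garth: 10+14+13+8 = 45
Wendle → Irby → Orton → Garth: 10+14+15 = 39
The minimum is 39 km via Wendle → Irby → Orton → Garth.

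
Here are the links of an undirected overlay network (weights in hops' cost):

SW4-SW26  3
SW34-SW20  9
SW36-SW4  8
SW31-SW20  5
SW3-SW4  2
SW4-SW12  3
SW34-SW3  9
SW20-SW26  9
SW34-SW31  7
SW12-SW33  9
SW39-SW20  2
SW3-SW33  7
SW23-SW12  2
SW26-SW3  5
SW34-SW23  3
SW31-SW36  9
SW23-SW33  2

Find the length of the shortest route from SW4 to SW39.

14 hops' cost

Settle nodes by increasing distance from SW4:
SW4: 0
SW3: 2  (via SW4)
SW12: 3  (via SW4)
SW26: 3  (via SW4)
SW23: 5  (via SW12)
SW33: 7  (via SW23)
SW34: 8  (via SW23)
SW36: 8  (via SW4)
SW20: 12  (via SW26)
SW39: 14  (via SW20)
Shortest route: SW4–SW26–SW20–SW39 = 14 hops' cost.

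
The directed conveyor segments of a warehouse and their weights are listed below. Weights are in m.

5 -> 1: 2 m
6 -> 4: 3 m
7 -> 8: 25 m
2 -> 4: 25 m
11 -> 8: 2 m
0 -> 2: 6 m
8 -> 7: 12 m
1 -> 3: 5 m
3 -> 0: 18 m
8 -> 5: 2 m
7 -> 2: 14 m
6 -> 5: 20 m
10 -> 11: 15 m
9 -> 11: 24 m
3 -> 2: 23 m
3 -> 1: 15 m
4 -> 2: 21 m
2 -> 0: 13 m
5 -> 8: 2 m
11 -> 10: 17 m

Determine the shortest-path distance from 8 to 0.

Shortest distances from 8:
8: 0
5: 2  (via 8)
1: 4  (via 5)
3: 9  (via 1)
7: 12  (via 8)
2: 26  (via 7)
0: 27  (via 3)
Shortest route: 8–5–1–3–0 = 27 m.

27 m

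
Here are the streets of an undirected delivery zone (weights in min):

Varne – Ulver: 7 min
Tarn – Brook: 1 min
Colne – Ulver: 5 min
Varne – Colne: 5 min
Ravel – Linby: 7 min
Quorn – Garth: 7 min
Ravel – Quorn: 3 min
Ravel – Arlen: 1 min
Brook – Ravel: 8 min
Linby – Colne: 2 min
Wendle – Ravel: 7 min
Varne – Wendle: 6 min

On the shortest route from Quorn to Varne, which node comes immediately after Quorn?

Ravel

Candidate routes:
Quorn–Ravel–Wendle–Varne: 3+7+6 = 16
Quorn–Ravel–Linby–Colne–Varne: 3+7+2+5 = 17
Quorn–Ravel–Linby–Colne–Ulver–Varne: 3+7+2+5+7 = 24
The minimum is 16 min via Quorn–Ravel–Wendle–Varne.
So from Quorn the first move is to Ravel.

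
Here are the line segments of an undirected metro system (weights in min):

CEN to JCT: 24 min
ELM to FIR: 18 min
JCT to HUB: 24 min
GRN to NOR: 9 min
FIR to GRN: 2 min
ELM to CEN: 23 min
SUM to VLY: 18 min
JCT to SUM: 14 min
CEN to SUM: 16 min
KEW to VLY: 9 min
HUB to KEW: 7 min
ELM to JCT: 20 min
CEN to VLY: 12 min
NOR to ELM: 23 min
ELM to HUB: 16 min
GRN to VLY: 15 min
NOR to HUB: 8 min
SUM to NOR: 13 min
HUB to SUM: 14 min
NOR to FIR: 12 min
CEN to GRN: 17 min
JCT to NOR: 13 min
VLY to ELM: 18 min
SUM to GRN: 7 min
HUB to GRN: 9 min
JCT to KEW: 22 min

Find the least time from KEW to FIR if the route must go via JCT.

45 min

Best KEW to JCT: KEW–JCT costing 22
Best JCT to FIR: JCT–SUM–GRN–FIR costing 23
Total via JCT: 22 + 23 = 45 min.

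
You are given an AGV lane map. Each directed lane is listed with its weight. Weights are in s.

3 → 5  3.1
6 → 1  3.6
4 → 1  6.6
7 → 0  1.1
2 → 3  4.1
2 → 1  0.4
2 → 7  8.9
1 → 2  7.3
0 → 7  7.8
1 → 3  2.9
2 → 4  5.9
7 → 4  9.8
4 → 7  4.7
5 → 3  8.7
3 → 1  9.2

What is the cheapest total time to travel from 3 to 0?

26.5 s

Running Dijkstra from 3:
3: 0
5: 3.1  (via 3)
1: 9.2  (via 3)
2: 16.5  (via 1)
4: 22.4  (via 2)
7: 25.4  (via 2)
0: 26.5  (via 7)
Shortest route: 3–1–2–7–0 = 26.5 s.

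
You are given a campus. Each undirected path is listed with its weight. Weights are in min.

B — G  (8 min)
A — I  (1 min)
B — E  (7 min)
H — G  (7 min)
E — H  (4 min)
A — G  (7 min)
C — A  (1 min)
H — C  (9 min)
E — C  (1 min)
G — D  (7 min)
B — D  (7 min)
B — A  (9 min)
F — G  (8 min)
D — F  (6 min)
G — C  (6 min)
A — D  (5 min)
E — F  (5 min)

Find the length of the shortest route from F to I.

Enumerating some paths:
F–G–C–A–I: 8+6+1+1 = 16
F–D–A–I: 6+5+1 = 12
F–G–A–I: 8+7+1 = 16
F–E–C–A–I: 5+1+1+1 = 8
The minimum is 8 min via F–E–C–A–I.

8 min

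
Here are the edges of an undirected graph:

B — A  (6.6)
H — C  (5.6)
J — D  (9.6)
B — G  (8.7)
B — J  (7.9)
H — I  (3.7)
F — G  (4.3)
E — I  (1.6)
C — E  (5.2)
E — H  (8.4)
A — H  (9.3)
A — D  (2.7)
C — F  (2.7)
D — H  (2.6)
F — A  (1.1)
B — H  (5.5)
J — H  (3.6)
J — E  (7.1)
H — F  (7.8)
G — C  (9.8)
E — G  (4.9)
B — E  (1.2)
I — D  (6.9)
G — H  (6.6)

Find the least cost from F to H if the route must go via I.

Shortest F→I: F–C–E–I = 9.5
Best I to H: I–H costing 3.7
Total via I: 9.5 + 3.7 = 13.2.

13.2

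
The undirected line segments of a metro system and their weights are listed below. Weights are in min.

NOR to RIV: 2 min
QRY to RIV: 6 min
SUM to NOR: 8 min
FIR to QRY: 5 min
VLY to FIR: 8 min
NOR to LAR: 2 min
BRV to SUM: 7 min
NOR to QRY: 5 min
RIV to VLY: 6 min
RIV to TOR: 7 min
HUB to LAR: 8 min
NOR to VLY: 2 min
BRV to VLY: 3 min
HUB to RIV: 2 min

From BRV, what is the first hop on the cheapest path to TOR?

VLY

Enumerating some paths:
BRV → VLY → RIV → TOR: 3+6+7 = 16
BRV → VLY → NOR → RIV → TOR: 3+2+2+7 = 14
The minimum is 14 min via BRV → VLY → NOR → RIV → TOR.
So from BRV the first move is to VLY.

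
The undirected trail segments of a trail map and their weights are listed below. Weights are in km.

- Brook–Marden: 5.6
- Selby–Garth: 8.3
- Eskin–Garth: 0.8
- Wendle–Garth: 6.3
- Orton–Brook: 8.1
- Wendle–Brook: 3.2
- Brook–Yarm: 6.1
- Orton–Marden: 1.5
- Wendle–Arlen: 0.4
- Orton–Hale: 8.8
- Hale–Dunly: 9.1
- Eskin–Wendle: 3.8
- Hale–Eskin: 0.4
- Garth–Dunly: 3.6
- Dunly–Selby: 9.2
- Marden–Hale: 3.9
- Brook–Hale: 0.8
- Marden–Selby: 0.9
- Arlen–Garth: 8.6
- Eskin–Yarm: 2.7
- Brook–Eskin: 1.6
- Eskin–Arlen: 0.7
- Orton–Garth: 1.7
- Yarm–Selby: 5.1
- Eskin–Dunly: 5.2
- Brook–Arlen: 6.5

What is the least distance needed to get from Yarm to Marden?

Running Dijkstra from Yarm:
Yarm: 0
Eskin: 2.7  (via Yarm)
Hale: 3.1  (via Eskin)
Arlen: 3.4  (via Eskin)
Garth: 3.5  (via Eskin)
Wendle: 3.8  (via Arlen)
Brook: 3.9  (via Hale)
Selby: 5.1  (via Yarm)
Orton: 5.2  (via Garth)
Marden: 6  (via Selby)
Shortest route: Yarm → Selby → Marden = 6 km.

6 km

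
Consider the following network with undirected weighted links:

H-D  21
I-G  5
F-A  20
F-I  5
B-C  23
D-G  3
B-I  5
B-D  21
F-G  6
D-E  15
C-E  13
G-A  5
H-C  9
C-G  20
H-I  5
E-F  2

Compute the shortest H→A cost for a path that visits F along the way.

21

Shortest H→F: H–I–F = 10
Shortest F→A: F–G–A = 11
Total via F: 10 + 11 = 21.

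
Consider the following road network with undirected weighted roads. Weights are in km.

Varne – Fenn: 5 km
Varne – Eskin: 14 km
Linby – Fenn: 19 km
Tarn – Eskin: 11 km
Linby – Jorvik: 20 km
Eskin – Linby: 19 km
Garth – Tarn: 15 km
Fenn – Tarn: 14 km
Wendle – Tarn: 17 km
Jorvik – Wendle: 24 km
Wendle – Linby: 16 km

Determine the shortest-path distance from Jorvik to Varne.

Enumerating some paths:
Jorvik–Linby–Eskin–Varne: 20+19+14 = 53
Jorvik–Wendle–Tarn–Fenn–Varne: 24+17+14+5 = 60
Jorvik–Linby–Fenn–Varne: 20+19+5 = 44
The minimum is 44 km via Jorvik–Linby–Fenn–Varne.

44 km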